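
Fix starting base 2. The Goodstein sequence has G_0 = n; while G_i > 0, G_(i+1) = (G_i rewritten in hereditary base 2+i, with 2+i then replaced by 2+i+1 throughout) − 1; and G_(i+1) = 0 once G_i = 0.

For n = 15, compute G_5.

G_0 = 15. HB_2(15) = 2^(2 + 1) + 2^2 + 2 + 1. Bump = 112. G_1 = 111.
G_1 = 111. HB_3(111) = 3^(3 + 1) + 3^3 + 3. Bump = 1284. G_2 = 1283.
G_2 = 1283. HB_4(1283) = 4^(4 + 1) + 4^4 + 3. Bump = 18753. G_3 = 18752.
G_3 = 18752. HB_5(18752) = 5^(5 + 1) + 5^5 + 2. Bump = 326594. G_4 = 326593.
G_4 = 326593. HB_6(326593) = 6^(6 + 1) + 6^6 + 1. Bump = 6588345. G_5 = 6588344.
G_5 = 6588344. HB_7(6588344) = 7^(7 + 1) + 7^7. Bump = 150994944. G_6 = 150994943.

6588344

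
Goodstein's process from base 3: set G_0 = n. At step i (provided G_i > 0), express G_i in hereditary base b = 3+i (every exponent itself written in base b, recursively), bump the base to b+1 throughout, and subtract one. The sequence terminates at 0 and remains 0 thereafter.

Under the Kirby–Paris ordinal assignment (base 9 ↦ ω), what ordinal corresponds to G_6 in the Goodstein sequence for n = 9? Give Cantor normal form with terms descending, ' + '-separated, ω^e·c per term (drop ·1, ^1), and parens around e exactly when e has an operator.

ω·2 + 6

G_0 = 9. HB_3(9) = 3^2. Bump = 16. G_1 = 15.
G_1 = 15. HB_4(15) = 3·4 + 3. Bump = 18. G_2 = 17.
G_2 = 17. HB_5(17) = 3·5 + 2. Bump = 20. G_3 = 19.
G_3 = 19. HB_6(19) = 3·6 + 1. Bump = 22. G_4 = 21.
G_4 = 21. HB_7(21) = 3·7. Bump = 24. G_5 = 23.
G_5 = 23. HB_8(23) = 2·8 + 7. Bump = 25. G_6 = 24.
G_6 = 24. HB_9(24) = 2·9 + 6. Bump = 26. G_7 = 25.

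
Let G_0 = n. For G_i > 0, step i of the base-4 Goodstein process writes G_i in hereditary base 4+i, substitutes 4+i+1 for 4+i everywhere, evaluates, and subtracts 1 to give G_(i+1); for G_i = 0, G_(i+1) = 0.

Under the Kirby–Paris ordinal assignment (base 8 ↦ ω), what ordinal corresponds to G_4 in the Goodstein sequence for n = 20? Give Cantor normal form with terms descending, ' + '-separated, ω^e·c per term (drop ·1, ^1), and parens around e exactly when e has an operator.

ω^2 + 1

G_0 = 20. HB_4(20) = 4^2 + 4. Bump = 30. G_1 = 29.
G_1 = 29. HB_5(29) = 5^2 + 4. Bump = 40. G_2 = 39.
G_2 = 39. HB_6(39) = 6^2 + 3. Bump = 52. G_3 = 51.
G_3 = 51. HB_7(51) = 7^2 + 2. Bump = 66. G_4 = 65.
G_4 = 65. HB_8(65) = 8^2 + 1. Bump = 82. G_5 = 81.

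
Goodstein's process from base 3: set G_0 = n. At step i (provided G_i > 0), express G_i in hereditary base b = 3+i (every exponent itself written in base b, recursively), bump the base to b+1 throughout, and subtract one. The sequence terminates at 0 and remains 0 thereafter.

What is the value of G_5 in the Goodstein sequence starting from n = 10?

33

step 0: 10 = 3^2 + 1; sub 4 for 3: 4^2 + 1; = 17; G_1 = 17−1 = 16
step 1: 16 = 4^2; sub 5 for 4: 5^2; = 25; G_2 = 25−1 = 24
step 2: 24 = 4·5 + 4; sub 6 for 5: 4·6 + 4; = 28; G_3 = 28−1 = 27
step 3: 27 = 4·6 + 3; sub 7 for 6: 4·7 + 3; = 31; G_4 = 31−1 = 30
step 4: 30 = 4·7 + 2; sub 8 for 7: 4·8 + 2; = 34; G_5 = 34−1 = 33
step 5: 33 = 4·8 + 1; sub 9 for 8: 4·9 + 1; = 37; G_6 = 37−1 = 36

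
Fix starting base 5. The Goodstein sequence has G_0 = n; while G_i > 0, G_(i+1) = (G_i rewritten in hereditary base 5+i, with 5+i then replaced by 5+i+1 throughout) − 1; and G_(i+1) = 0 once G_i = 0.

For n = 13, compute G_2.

i=0: 13 = 2·5 + 3 (b=5); 5→6: 2·6 + 3 = 15; 15−1 = 14
i=1: 14 = 2·6 + 2 (b=6); 6→7: 2·7 + 2 = 16; 16−1 = 15
i=2: 15 = 2·7 + 1 (b=7); 7→8: 2·8 + 1 = 17; 17−1 = 16

15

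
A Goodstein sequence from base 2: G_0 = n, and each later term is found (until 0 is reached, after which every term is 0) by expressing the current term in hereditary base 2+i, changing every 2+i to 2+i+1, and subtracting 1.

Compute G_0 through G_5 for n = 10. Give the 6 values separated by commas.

10, 83, 1025, 15625, 279935, 4215754

10 —HB2→ 2^(2 + 1) + 2 —bump→ 3^(3 + 1) + 3 = 84 —(−1)→ 83
83 —HB3→ 3^(3 + 1) + 2 —bump→ 4^(4 + 1) + 2 = 1026 —(−1)→ 1025
1025 —HB4→ 4^(4 + 1) + 1 —bump→ 5^(5 + 1) + 1 = 15626 —(−1)→ 15625
15625 —HB5→ 5^(5 + 1) —bump→ 6^(6 + 1) = 279936 —(−1)→ 279935
279935 —HB6→ 5·6^6 + 5·6^5 + 5·6^4 + 5·6^3 + 5·6^2 + 5·6 + 5 —bump→ 5·7^7 + 5·7^5 + 5·7^4 + 5·7^3 + 5·7^2 + 5·7 + 5 = 4215755 —(−1)→ 4215754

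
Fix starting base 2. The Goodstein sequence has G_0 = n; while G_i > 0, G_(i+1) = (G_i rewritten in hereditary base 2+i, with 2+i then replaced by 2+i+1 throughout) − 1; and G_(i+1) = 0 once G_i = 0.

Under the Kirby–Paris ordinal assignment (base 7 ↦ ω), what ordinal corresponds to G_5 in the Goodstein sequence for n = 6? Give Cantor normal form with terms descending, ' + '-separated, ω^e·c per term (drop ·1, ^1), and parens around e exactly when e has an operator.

ω^5·5 + ω^4·5 + ω^3·5 + ω^2·5 + ω·5 + 4

6 —HB2→ 2^2 + 2 —bump→ 3^3 + 3 = 30 —(−1)→ 29
29 —HB3→ 3^3 + 2 —bump→ 4^4 + 2 = 258 —(−1)→ 257
257 —HB4→ 4^4 + 1 —bump→ 5^5 + 1 = 3126 —(−1)→ 3125
3125 —HB5→ 5^5 —bump→ 6^6 = 46656 —(−1)→ 46655
46655 —HB6→ 5·6^5 + 5·6^4 + 5·6^3 + 5·6^2 + 5·6 + 5 —bump→ 5·7^5 + 5·7^4 + 5·7^3 + 5·7^2 + 5·7 + 5 = 98040 —(−1)→ 98039
98039 —HB7→ 5·7^5 + 5·7^4 + 5·7^3 + 5·7^2 + 5·7 + 4 —bump→ 5·8^5 + 5·8^4 + 5·8^3 + 5·8^2 + 5·8 + 4 = 187244 —(−1)→ 187243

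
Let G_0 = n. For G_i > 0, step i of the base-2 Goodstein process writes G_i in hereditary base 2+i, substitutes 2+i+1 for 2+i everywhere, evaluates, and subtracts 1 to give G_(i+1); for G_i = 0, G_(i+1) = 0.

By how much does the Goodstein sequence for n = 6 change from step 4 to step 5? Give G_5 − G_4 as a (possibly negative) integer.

51384

G_0=6  [base 2] 2^2 + 2  →[2↦3]→  3^3 + 3 = 30  −1 ⇒ G_1=29
G_1=29  [base 3] 3^3 + 2  →[3↦4]→  4^4 + 2 = 258  −1 ⇒ G_2=257
G_2=257  [base 4] 4^4 + 1  →[4↦5]→  5^5 + 1 = 3126  −1 ⇒ G_3=3125
G_3=3125  [base 5] 5^5  →[5↦6]→  6^6 = 46656  −1 ⇒ G_4=46655
G_4=46655  [base 6] 5·6^5 + 5·6^4 + 5·6^3 + 5·6^2 + 5·6 + 5  →[6↦7]→  5·7^5 + 5·7^4 + 5·7^3 + 5·7^2 + 5·7 + 5 = 98040  −1 ⇒ G_5=98039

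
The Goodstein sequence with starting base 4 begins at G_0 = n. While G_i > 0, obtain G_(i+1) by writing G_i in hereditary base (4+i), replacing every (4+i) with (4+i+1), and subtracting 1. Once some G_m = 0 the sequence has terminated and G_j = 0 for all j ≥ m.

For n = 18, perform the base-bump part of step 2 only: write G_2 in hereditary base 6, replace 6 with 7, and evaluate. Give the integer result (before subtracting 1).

[0] 18 ≡ 4^2 + 2 (base 4). Lift 5: 27. −1: 26.
[1] 26 ≡ 5^2 + 1 (base 5). Lift 6: 37. −1: 36.
[2] 36 ≡ 6^2 (base 6). Lift 7: 49. −1: 48.

49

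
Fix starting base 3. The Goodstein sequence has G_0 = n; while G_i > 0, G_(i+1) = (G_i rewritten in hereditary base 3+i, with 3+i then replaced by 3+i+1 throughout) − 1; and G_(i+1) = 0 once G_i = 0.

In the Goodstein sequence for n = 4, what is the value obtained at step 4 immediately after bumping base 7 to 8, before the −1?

G_0=4  [base 3] 3 + 1  →[3↦4]→  4 + 1 = 5  −1 ⇒ G_1=4
G_1=4  [base 4] 4  →[4↦5]→  5 = 5  −1 ⇒ G_2=4
G_2=4  [base 5] 4  →[5↦6]→  4 = 4  −1 ⇒ G_3=3
G_3=3  [base 6] 3  →[6↦7]→  3 = 3  −1 ⇒ G_4=2
G_4=2  [base 7] 2  →[7↦8]→  2 = 2  −1 ⇒ G_5=1

2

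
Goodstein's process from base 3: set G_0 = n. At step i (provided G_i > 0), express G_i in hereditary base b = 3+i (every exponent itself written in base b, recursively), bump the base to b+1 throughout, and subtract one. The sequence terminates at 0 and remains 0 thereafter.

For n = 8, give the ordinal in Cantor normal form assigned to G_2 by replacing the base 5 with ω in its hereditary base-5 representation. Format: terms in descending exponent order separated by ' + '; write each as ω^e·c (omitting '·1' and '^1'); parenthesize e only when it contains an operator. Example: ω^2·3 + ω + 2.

ω·2

8 —HB3→ 2·3 + 2 —bump→ 2·4 + 2 = 10 —(−1)→ 9
9 —HB4→ 2·4 + 1 —bump→ 2·5 + 1 = 11 —(−1)→ 10
10 —HB5→ 2·5 —bump→ 2·6 = 12 —(−1)→ 11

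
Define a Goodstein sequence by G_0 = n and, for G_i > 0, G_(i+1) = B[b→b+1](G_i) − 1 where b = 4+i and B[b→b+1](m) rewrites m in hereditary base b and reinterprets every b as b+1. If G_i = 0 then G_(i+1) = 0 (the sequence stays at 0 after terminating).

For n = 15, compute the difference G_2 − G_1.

2

base 4: 15 = 3·4 + 3; at 5: 3·5 + 3 = 18; next = 17
base 5: 17 = 3·5 + 2; at 6: 3·6 + 2 = 20; next = 19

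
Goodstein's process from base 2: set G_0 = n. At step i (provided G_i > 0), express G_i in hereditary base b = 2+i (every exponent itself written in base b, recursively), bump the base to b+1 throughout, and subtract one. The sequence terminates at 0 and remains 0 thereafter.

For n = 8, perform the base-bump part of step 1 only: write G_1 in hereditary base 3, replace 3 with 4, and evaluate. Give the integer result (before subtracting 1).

554

i=0: 8 = 2^(2 + 1) (b=2); 2→3: 3^(3 + 1) = 81; 81−1 = 80
i=1: 80 = 2·3^3 + 2·3^2 + 2·3 + 2 (b=3); 3→4: 2·4^4 + 2·4^2 + 2·4 + 2 = 554; 554−1 = 553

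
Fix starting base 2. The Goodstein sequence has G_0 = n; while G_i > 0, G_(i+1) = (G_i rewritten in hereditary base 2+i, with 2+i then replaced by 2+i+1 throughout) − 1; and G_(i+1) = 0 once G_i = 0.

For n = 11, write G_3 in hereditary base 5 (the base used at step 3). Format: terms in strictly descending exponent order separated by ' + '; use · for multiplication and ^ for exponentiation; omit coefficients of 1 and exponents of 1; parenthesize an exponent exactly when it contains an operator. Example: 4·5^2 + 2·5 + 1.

base 2: 11 = 2^(2 + 1) + 2 + 1; at 3: 3^(3 + 1) + 3 + 1 = 85; next = 84
base 3: 84 = 3^(3 + 1) + 3; at 4: 4^(4 + 1) + 4 = 1028; next = 1027
base 4: 1027 = 4^(4 + 1) + 3; at 5: 5^(5 + 1) + 3 = 15628; next = 15627
base 5: 15627 = 5^(5 + 1) + 2; at 6: 6^(6 + 1) + 2 = 279938; next = 279937

5^(5 + 1) + 2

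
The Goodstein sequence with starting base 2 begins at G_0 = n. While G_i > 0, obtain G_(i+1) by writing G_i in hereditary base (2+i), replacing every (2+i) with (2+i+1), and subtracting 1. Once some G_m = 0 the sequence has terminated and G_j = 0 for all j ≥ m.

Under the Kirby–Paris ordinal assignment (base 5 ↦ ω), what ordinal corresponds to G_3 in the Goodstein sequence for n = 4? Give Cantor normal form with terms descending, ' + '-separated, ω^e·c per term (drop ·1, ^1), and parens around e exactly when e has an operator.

ω^2·2 + ω·2

step 0: 4 = 2^2; sub 3 for 2: 3^3; = 27; G_1 = 27−1 = 26
step 1: 26 = 2·3^2 + 2·3 + 2; sub 4 for 3: 2·4^2 + 2·4 + 2; = 42; G_2 = 42−1 = 41
step 2: 41 = 2·4^2 + 2·4 + 1; sub 5 for 4: 2·5^2 + 2·5 + 1; = 61; G_3 = 61−1 = 60
step 3: 60 = 2·5^2 + 2·5; sub 6 for 5: 2·6^2 + 2·6; = 84; G_4 = 84−1 = 83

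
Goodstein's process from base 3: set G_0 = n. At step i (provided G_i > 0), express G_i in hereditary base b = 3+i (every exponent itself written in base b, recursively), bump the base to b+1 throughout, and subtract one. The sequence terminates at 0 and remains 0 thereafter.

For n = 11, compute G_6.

[0] 11 ≡ 3^2 + 2 (base 3). Lift 4: 18. −1: 17.
[1] 17 ≡ 4^2 + 1 (base 4). Lift 5: 26. −1: 25.
[2] 25 ≡ 5^2 (base 5). Lift 6: 36. −1: 35.
[3] 35 ≡ 5·6 + 5 (base 6). Lift 7: 40. −1: 39.
[4] 39 ≡ 5·7 + 4 (base 7). Lift 8: 44. −1: 43.
[5] 43 ≡ 5·8 + 3 (base 8). Lift 9: 48. −1: 47.

47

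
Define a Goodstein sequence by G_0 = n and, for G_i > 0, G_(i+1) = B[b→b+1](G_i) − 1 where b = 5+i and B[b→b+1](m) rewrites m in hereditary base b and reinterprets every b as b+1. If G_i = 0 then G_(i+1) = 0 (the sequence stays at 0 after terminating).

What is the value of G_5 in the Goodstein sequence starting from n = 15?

21

i=0: 15 = 3·5 (b=5); 5→6: 3·6 = 18; 18−1 = 17
i=1: 17 = 2·6 + 5 (b=6); 6→7: 2·7 + 5 = 19; 19−1 = 18
i=2: 18 = 2·7 + 4 (b=7); 7→8: 2·8 + 4 = 20; 20−1 = 19
i=3: 19 = 2·8 + 3 (b=8); 8→9: 2·9 + 3 = 21; 21−1 = 20
i=4: 20 = 2·9 + 2 (b=9); 9→10: 2·10 + 2 = 22; 22−1 = 21
i=5: 21 = 2·10 + 1 (b=10); 10→11: 2·11 + 1 = 23; 23−1 = 22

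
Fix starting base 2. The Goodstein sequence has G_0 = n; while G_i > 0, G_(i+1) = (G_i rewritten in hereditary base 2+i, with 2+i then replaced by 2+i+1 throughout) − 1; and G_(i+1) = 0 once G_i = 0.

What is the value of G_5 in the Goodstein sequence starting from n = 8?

1647195

(0) 8|_2 = 2^(2 + 1) ↦ 3^(3 + 1)|_3 = 81 ⇒ 80
(1) 80|_3 = 2·3^3 + 2·3^2 + 2·3 + 2 ↦ 2·4^4 + 2·4^2 + 2·4 + 2|_4 = 554 ⇒ 553
(2) 553|_4 = 2·4^4 + 2·4^2 + 2·4 + 1 ↦ 2·5^5 + 2·5^2 + 2·5 + 1|_5 = 6311 ⇒ 6310
(3) 6310|_5 = 2·5^5 + 2·5^2 + 2·5 ↦ 2·6^6 + 2·6^2 + 2·6|_6 = 93396 ⇒ 93395
(4) 93395|_6 = 2·6^6 + 2·6^2 + 6 + 5 ↦ 2·7^7 + 2·7^2 + 7 + 5|_7 = 1647196 ⇒ 1647195
(5) 1647195|_7 = 2·7^7 + 2·7^2 + 7 + 4 ↦ 2·8^8 + 2·8^2 + 8 + 4|_8 = 33554572 ⇒ 33554571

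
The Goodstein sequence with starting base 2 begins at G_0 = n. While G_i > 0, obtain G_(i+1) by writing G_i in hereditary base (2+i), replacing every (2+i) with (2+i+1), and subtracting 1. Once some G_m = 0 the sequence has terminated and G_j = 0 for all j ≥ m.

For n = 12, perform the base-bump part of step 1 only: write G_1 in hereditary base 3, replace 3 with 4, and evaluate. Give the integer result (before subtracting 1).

[0] 12 ≡ 2^(2 + 1) + 2^2 (base 2). Lift 3: 108. −1: 107.
[1] 107 ≡ 3^(3 + 1) + 2·3^2 + 2·3 + 2 (base 3). Lift 4: 1066. −1: 1065.

1066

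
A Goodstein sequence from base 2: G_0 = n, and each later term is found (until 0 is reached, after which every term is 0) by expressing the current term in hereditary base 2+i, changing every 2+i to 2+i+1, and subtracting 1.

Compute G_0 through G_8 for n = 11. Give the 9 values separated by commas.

11, 84, 1027, 15627, 279937, 5764801, 134217727, 2749609302, 70077777775

(0) 11|_2 = 2^(2 + 1) + 2 + 1 ↦ 3^(3 + 1) + 3 + 1|_3 = 85 ⇒ 84
(1) 84|_3 = 3^(3 + 1) + 3 ↦ 4^(4 + 1) + 4|_4 = 1028 ⇒ 1027
(2) 1027|_4 = 4^(4 + 1) + 3 ↦ 5^(5 + 1) + 3|_5 = 15628 ⇒ 15627
(3) 15627|_5 = 5^(5 + 1) + 2 ↦ 6^(6 + 1) + 2|_6 = 279938 ⇒ 279937
(4) 279937|_6 = 6^(6 + 1) + 1 ↦ 7^(7 + 1) + 1|_7 = 5764802 ⇒ 5764801
(5) 5764801|_7 = 7^(7 + 1) ↦ 8^(8 + 1)|_8 = 134217728 ⇒ 134217727
(6) 134217727|_8 = 7·8^8 + 7·8^7 + 7·8^6 + 7·8^5 + 7·8^4 + 7·8^3 + 7·8^2 + 7·8 + 7 ↦ 7·9^9 + 7·9^7 + 7·9^6 + 7·9^5 + 7·9^4 + 7·9^3 + 7·9^2 + 7·9 + 7|_9 = 2749609303 ⇒ 2749609302
(7) 2749609302|_9 = 7·9^9 + 7·9^7 + 7·9^6 + 7·9^5 + 7·9^4 + 7·9^3 + 7·9^2 + 7·9 + 6 ↦ 7·10^10 + 7·10^7 + 7·10^6 + 7·10^5 + 7·10^4 + 7·10^3 + 7·10^2 + 7·10 + 6|_10 = 70077777776 ⇒ 70077777775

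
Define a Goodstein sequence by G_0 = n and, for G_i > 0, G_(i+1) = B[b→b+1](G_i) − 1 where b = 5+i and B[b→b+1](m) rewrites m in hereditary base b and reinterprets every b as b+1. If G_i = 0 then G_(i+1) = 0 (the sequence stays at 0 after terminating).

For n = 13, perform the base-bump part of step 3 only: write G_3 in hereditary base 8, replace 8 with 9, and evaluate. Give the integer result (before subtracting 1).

18

13 —HB5→ 2·5 + 3 —bump→ 2·6 + 3 = 15 —(−1)→ 14
14 —HB6→ 2·6 + 2 —bump→ 2·7 + 2 = 16 —(−1)→ 15
15 —HB7→ 2·7 + 1 —bump→ 2·8 + 1 = 17 —(−1)→ 16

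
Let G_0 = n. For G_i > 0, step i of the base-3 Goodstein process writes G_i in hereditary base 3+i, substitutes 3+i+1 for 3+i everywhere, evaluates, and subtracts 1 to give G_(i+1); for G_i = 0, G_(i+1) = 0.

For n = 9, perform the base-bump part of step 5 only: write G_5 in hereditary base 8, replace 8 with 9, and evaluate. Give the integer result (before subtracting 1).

step 0: 9 = 3^2; sub 4 for 3: 4^2; = 16; G_1 = 16−1 = 15
step 1: 15 = 3·4 + 3; sub 5 for 4: 3·5 + 3; = 18; G_2 = 18−1 = 17
step 2: 17 = 3·5 + 2; sub 6 for 5: 3·6 + 2; = 20; G_3 = 20−1 = 19
step 3: 19 = 3·6 + 1; sub 7 for 6: 3·7 + 1; = 22; G_4 = 22−1 = 21
step 4: 21 = 3·7; sub 8 for 7: 3·8; = 24; G_5 = 24−1 = 23

25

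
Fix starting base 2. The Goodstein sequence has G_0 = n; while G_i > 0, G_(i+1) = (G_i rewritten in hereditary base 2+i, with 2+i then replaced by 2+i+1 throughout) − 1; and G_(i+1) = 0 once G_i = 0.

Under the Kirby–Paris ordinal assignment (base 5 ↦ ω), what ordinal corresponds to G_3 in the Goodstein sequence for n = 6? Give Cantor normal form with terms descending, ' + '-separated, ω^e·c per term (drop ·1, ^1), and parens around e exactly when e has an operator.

ω^ω

[0] 6 ≡ 2^2 + 2 (base 2). Lift 3: 30. −1: 29.
[1] 29 ≡ 3^3 + 2 (base 3). Lift 4: 258. −1: 257.
[2] 257 ≡ 4^4 + 1 (base 4). Lift 5: 3126. −1: 3125.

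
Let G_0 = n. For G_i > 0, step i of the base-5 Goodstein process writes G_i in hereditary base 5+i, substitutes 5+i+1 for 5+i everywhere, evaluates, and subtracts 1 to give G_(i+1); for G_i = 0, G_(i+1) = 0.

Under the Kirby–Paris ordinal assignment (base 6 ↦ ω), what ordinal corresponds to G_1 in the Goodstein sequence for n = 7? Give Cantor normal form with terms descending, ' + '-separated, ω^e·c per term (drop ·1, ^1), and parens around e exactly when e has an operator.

ω + 1

[0] 7 ≡ 5 + 2 (base 5). Lift 6: 8. −1: 7.
[1] 7 ≡ 6 + 1 (base 6). Lift 7: 8. −1: 7.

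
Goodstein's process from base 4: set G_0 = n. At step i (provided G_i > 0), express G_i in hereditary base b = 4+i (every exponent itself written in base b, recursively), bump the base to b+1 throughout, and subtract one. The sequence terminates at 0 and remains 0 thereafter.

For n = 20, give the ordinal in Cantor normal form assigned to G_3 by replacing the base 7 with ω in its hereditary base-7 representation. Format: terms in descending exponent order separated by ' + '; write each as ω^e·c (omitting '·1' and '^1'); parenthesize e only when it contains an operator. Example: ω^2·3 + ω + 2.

base 4: 20 = 4^2 + 4; at 5: 5^2 + 5 = 30; next = 29
base 5: 29 = 5^2 + 4; at 6: 6^2 + 4 = 40; next = 39
base 6: 39 = 6^2 + 3; at 7: 7^2 + 3 = 52; next = 51
base 7: 51 = 7^2 + 2; at 8: 8^2 + 2 = 66; next = 65

ω^2 + 2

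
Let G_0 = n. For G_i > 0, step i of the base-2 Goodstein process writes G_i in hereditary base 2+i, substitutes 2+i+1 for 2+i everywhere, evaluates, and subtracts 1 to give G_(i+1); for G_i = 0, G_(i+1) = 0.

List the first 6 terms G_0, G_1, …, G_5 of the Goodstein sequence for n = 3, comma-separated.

G_0 = 3. HB_2(3) = 2 + 1. Bump = 4. G_1 = 3.
G_1 = 3. HB_3(3) = 3. Bump = 4. G_2 = 3.
G_2 = 3. HB_4(3) = 3. Bump = 3. G_3 = 2.
G_3 = 2. HB_5(2) = 2. Bump = 2. G_4 = 1.
G_4 = 1. HB_6(1) = 1. Bump = 1. G_5 = 0.

3, 3, 3, 2, 1, 0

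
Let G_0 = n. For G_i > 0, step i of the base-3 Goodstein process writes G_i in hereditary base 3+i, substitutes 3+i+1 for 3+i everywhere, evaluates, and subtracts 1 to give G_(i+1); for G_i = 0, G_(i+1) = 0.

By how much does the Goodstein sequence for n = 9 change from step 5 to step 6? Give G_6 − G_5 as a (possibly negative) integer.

1

[0] 9 ≡ 3^2 (base 3). Lift 4: 16. −1: 15.
[1] 15 ≡ 3·4 + 3 (base 4). Lift 5: 18. −1: 17.
[2] 17 ≡ 3·5 + 2 (base 5). Lift 6: 20. −1: 19.
[3] 19 ≡ 3·6 + 1 (base 6). Lift 7: 22. −1: 21.
[4] 21 ≡ 3·7 (base 7). Lift 8: 24. −1: 23.
[5] 23 ≡ 2·8 + 7 (base 8). Lift 9: 25. −1: 24.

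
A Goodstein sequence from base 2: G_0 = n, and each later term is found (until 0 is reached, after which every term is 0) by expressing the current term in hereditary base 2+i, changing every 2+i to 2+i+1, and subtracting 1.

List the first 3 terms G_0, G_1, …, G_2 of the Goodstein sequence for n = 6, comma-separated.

i=0: 6 = 2^2 + 2 (b=2); 2→3: 3^3 + 3 = 30; 30−1 = 29
i=1: 29 = 3^3 + 2 (b=3); 3→4: 4^4 + 2 = 258; 258−1 = 257

6, 29, 257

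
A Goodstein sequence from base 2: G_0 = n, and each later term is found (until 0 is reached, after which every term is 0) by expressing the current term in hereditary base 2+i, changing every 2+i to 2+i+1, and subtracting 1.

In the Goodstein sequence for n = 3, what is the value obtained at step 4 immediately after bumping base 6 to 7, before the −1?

1

[0] 3 ≡ 2 + 1 (base 2). Lift 3: 4. −1: 3.
[1] 3 ≡ 3 (base 3). Lift 4: 4. −1: 3.
[2] 3 ≡ 3 (base 4). Lift 5: 3. −1: 2.
[3] 2 ≡ 2 (base 5). Lift 6: 2. −1: 1.
[4] 1 ≡ 1 (base 6). Lift 7: 1. −1: 0.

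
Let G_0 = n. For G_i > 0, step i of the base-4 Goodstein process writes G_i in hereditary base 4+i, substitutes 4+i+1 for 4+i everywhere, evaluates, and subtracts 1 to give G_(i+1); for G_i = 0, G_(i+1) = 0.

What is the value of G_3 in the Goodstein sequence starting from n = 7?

i=0: 7 = 4 + 3 (b=4); 4→5: 5 + 3 = 8; 8−1 = 7
i=1: 7 = 5 + 2 (b=5); 5→6: 6 + 2 = 8; 8−1 = 7
i=2: 7 = 6 + 1 (b=6); 6→7: 7 + 1 = 8; 8−1 = 7

7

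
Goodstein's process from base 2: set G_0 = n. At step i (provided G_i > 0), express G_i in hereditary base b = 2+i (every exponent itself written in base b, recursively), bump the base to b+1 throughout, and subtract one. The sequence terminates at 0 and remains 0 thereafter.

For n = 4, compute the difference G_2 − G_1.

15

4 —HB2→ 2^2 —bump→ 3^3 = 27 —(−1)→ 26
26 —HB3→ 2·3^2 + 2·3 + 2 —bump→ 2·4^2 + 2·4 + 2 = 42 —(−1)→ 41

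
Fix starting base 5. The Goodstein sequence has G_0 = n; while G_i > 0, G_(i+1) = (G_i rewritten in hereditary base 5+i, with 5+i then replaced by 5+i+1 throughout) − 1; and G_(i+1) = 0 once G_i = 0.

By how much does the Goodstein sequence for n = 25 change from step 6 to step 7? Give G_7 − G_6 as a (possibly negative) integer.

4

step 0: 25 = 5^2; sub 6 for 5: 6^2; = 36; G_1 = 36−1 = 35
step 1: 35 = 5·6 + 5; sub 7 for 6: 5·7 + 5; = 40; G_2 = 40−1 = 39
step 2: 39 = 5·7 + 4; sub 8 for 7: 5·8 + 4; = 44; G_3 = 44−1 = 43
step 3: 43 = 5·8 + 3; sub 9 for 8: 5·9 + 3; = 48; G_4 = 48−1 = 47
step 4: 47 = 5·9 + 2; sub 10 for 9: 5·10 + 2; = 52; G_5 = 52−1 = 51
step 5: 51 = 5·10 + 1; sub 11 for 10: 5·11 + 1; = 56; G_6 = 56−1 = 55
step 6: 55 = 5·11; sub 12 for 11: 5·12; = 60; G_7 = 60−1 = 59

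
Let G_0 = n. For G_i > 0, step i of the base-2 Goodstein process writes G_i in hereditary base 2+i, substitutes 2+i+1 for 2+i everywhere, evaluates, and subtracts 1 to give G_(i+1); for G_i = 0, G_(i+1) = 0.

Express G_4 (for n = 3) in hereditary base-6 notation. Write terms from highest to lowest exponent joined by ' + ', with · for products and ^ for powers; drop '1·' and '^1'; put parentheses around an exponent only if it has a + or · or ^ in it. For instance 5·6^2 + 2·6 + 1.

(0) 3|_2 = 2 + 1 ↦ 3 + 1|_3 = 4 ⇒ 3
(1) 3|_3 = 3 ↦ 4|_4 = 4 ⇒ 3
(2) 3|_4 = 3 ↦ 3|_5 = 3 ⇒ 2
(3) 2|_5 = 2 ↦ 2|_6 = 2 ⇒ 1
(4) 1|_6 = 1 ↦ 1|_7 = 1 ⇒ 0

1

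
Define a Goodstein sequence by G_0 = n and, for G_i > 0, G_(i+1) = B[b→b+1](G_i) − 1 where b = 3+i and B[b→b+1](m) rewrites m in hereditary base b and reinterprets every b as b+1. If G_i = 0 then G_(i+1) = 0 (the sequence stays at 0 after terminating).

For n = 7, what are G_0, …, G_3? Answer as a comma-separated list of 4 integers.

G_0=7  [base 3] 2·3 + 1  →[3↦4]→  2·4 + 1 = 9  −1 ⇒ G_1=8
G_1=8  [base 4] 2·4  →[4↦5]→  2·5 = 10  −1 ⇒ G_2=9
G_2=9  [base 5] 5 + 4  →[5↦6]→  6 + 4 = 10  −1 ⇒ G_3=9

7, 8, 9, 9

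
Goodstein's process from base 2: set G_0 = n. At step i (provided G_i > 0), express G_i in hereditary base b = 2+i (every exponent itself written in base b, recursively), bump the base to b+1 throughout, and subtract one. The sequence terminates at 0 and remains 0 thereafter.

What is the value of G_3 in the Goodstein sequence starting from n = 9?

9842

step 0: 9 = 2^(2 + 1) + 1; sub 3 for 2: 3^(3 + 1) + 1; = 82; G_1 = 82−1 = 81
step 1: 81 = 3^(3 + 1); sub 4 for 3: 4^(4 + 1); = 1024; G_2 = 1024−1 = 1023
step 2: 1023 = 3·4^4 + 3·4^3 + 3·4^2 + 3·4 + 3; sub 5 for 4: 3·5^5 + 3·5^3 + 3·5^2 + 3·5 + 3; = 9843; G_3 = 9843−1 = 9842
step 3: 9842 = 3·5^5 + 3·5^3 + 3·5^2 + 3·5 + 2; sub 6 for 5: 3·6^6 + 3·6^3 + 3·6^2 + 3·6 + 2; = 140744; G_4 = 140744−1 = 140743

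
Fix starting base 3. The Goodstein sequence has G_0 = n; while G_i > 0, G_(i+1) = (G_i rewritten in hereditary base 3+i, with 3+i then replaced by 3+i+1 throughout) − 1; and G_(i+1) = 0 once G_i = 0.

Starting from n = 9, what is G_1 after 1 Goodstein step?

15

G_0 = 9. HB_3(9) = 3^2. Bump = 16. G_1 = 15.
G_1 = 15. HB_4(15) = 3·4 + 3. Bump = 18. G_2 = 17.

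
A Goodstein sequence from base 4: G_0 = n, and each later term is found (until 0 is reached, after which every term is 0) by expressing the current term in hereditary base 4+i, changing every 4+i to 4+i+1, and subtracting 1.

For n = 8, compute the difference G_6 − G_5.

0

i=0: 8 = 2·4 (b=4); 4→5: 2·5 = 10; 10−1 = 9
i=1: 9 = 5 + 4 (b=5); 5→6: 6 + 4 = 10; 10−1 = 9
i=2: 9 = 6 + 3 (b=6); 6→7: 7 + 3 = 10; 10−1 = 9
i=3: 9 = 7 + 2 (b=7); 7→8: 8 + 2 = 10; 10−1 = 9
i=4: 9 = 8 + 1 (b=8); 8→9: 9 + 1 = 10; 10−1 = 9
i=5: 9 = 9 (b=9); 9→10: 10 = 10; 10−1 = 9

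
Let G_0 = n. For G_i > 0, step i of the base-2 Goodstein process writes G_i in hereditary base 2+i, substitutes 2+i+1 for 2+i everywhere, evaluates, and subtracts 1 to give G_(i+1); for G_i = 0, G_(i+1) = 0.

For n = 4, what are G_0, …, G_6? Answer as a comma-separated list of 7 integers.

4, 26, 41, 60, 83, 109, 139

G_0 = 4. HB_2(4) = 2^2. Bump = 27. G_1 = 26.
G_1 = 26. HB_3(26) = 2·3^2 + 2·3 + 2. Bump = 42. G_2 = 41.
G_2 = 41. HB_4(41) = 2·4^2 + 2·4 + 1. Bump = 61. G_3 = 60.
G_3 = 60. HB_5(60) = 2·5^2 + 2·5. Bump = 84. G_4 = 83.
G_4 = 83. HB_6(83) = 2·6^2 + 6 + 5. Bump = 110. G_5 = 109.
G_5 = 109. HB_7(109) = 2·7^2 + 7 + 4. Bump = 140. G_6 = 139.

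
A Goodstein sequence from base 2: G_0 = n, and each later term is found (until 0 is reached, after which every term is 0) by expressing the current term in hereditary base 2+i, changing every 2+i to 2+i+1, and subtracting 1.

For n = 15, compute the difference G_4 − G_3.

(0) 15|_2 = 2^(2 + 1) + 2^2 + 2 + 1 ↦ 3^(3 + 1) + 3^3 + 3 + 1|_3 = 112 ⇒ 111
(1) 111|_3 = 3^(3 + 1) + 3^3 + 3 ↦ 4^(4 + 1) + 4^4 + 4|_4 = 1284 ⇒ 1283
(2) 1283|_4 = 4^(4 + 1) + 4^4 + 3 ↦ 5^(5 + 1) + 5^5 + 3|_5 = 18753 ⇒ 18752
(3) 18752|_5 = 5^(5 + 1) + 5^5 + 2 ↦ 6^(6 + 1) + 6^6 + 2|_6 = 326594 ⇒ 326593

307841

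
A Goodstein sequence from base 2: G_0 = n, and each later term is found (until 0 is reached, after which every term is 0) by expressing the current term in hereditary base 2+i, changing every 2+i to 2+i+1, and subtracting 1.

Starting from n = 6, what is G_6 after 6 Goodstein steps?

187243

[0] 6 ≡ 2^2 + 2 (base 2). Lift 3: 30. −1: 29.
[1] 29 ≡ 3^3 + 2 (base 3). Lift 4: 258. −1: 257.
[2] 257 ≡ 4^4 + 1 (base 4). Lift 5: 3126. −1: 3125.
[3] 3125 ≡ 5^5 (base 5). Lift 6: 46656. −1: 46655.
[4] 46655 ≡ 5·6^5 + 5·6^4 + 5·6^3 + 5·6^2 + 5·6 + 5 (base 6). Lift 7: 98040. −1: 98039.
[5] 98039 ≡ 5·7^5 + 5·7^4 + 5·7^3 + 5·7^2 + 5·7 + 4 (base 7). Lift 8: 187244. −1: 187243.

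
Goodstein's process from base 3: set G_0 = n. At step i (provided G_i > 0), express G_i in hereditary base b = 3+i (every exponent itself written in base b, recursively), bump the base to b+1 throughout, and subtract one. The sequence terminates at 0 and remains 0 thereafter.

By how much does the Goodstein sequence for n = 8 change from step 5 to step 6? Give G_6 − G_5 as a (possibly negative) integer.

8 —HB3→ 2·3 + 2 —bump→ 2·4 + 2 = 10 —(−1)→ 9
9 —HB4→ 2·4 + 1 —bump→ 2·5 + 1 = 11 —(−1)→ 10
10 —HB5→ 2·5 —bump→ 2·6 = 12 —(−1)→ 11
11 —HB6→ 6 + 5 —bump→ 7 + 5 = 12 —(−1)→ 11
11 —HB7→ 7 + 4 —bump→ 8 + 4 = 12 —(−1)→ 11
11 —HB8→ 8 + 3 —bump→ 9 + 3 = 12 —(−1)→ 11

0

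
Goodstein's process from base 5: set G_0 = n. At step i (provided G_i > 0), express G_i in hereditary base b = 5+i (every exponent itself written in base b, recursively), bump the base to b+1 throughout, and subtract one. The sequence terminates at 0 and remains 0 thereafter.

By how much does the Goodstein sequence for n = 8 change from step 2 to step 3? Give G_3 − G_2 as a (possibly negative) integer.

0

G_0=8  [base 5] 5 + 3  →[5↦6]→  6 + 3 = 9  −1 ⇒ G_1=8
G_1=8  [base 6] 6 + 2  →[6↦7]→  7 + 2 = 9  −1 ⇒ G_2=8
G_2=8  [base 7] 7 + 1  →[7↦8]→  8 + 1 = 9  −1 ⇒ G_3=8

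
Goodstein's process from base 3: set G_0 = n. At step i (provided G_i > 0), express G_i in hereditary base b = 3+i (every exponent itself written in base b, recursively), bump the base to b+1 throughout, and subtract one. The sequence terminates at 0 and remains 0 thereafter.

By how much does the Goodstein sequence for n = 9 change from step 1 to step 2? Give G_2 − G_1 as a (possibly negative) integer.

2

base 3: 9 = 3^2; at 4: 4^2 = 16; next = 15
base 4: 15 = 3·4 + 3; at 5: 3·5 + 3 = 18; next = 17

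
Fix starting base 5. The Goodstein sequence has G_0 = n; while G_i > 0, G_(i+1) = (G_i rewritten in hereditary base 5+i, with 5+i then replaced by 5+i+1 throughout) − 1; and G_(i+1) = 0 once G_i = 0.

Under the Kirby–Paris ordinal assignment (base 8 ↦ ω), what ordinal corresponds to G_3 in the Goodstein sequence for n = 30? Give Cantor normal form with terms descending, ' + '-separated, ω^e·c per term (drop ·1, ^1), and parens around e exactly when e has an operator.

ω^2 + 3

[0] 30 ≡ 5^2 + 5 (base 5). Lift 6: 42. −1: 41.
[1] 41 ≡ 6^2 + 5 (base 6). Lift 7: 54. −1: 53.
[2] 53 ≡ 7^2 + 4 (base 7). Lift 8: 68. −1: 67.
[3] 67 ≡ 8^2 + 3 (base 8). Lift 9: 84. −1: 83.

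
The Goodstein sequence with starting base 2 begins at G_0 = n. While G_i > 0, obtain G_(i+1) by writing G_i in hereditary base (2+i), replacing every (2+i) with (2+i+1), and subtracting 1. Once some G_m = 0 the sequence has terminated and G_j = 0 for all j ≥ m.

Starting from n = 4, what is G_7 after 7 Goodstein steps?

base 2: 4 = 2^2; at 3: 3^3 = 27; next = 26
base 3: 26 = 2·3^2 + 2·3 + 2; at 4: 2·4^2 + 2·4 + 2 = 42; next = 41
base 4: 41 = 2·4^2 + 2·4 + 1; at 5: 2·5^2 + 2·5 + 1 = 61; next = 60
base 5: 60 = 2·5^2 + 2·5; at 6: 2·6^2 + 2·6 = 84; next = 83
base 6: 83 = 2·6^2 + 6 + 5; at 7: 2·7^2 + 7 + 5 = 110; next = 109
base 7: 109 = 2·7^2 + 7 + 4; at 8: 2·8^2 + 8 + 4 = 140; next = 139
base 8: 139 = 2·8^2 + 8 + 3; at 9: 2·9^2 + 9 + 3 = 174; next = 173
base 9: 173 = 2·9^2 + 9 + 2; at 10: 2·10^2 + 10 + 2 = 212; next = 211

173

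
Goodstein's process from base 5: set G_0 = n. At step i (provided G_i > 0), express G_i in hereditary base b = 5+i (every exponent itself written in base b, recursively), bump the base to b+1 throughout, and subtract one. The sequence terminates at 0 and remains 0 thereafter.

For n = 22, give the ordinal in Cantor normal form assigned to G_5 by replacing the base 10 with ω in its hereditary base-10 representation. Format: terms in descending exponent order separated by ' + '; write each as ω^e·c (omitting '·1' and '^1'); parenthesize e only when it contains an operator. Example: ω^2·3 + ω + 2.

base 5: 22 = 4·5 + 2; at 6: 4·6 + 2 = 26; next = 25
base 6: 25 = 4·6 + 1; at 7: 4·7 + 1 = 29; next = 28
base 7: 28 = 4·7; at 8: 4·8 = 32; next = 31
base 8: 31 = 3·8 + 7; at 9: 3·9 + 7 = 34; next = 33
base 9: 33 = 3·9 + 6; at 10: 3·10 + 6 = 36; next = 35
base 10: 35 = 3·10 + 5; at 11: 3·11 + 5 = 38; next = 37

ω·3 + 5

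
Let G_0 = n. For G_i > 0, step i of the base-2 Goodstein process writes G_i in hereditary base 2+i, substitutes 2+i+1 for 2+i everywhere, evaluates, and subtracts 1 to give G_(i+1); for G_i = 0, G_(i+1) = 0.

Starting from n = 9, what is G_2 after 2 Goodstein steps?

1023

9 —HB2→ 2^(2 + 1) + 1 —bump→ 3^(3 + 1) + 1 = 82 —(−1)→ 81
81 —HB3→ 3^(3 + 1) —bump→ 4^(4 + 1) = 1024 —(−1)→ 1023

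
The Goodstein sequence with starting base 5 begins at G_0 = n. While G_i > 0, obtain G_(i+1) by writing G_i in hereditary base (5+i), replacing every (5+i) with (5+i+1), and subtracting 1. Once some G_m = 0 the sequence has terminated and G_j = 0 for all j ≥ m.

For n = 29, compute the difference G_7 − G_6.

base 5: 29 = 5^2 + 4; at 6: 6^2 + 4 = 40; next = 39
base 6: 39 = 6^2 + 3; at 7: 7^2 + 3 = 52; next = 51
base 7: 51 = 7^2 + 2; at 8: 8^2 + 2 = 66; next = 65
base 8: 65 = 8^2 + 1; at 9: 9^2 + 1 = 82; next = 81
base 9: 81 = 9^2; at 10: 10^2 = 100; next = 99
base 10: 99 = 9·10 + 9; at 11: 9·11 + 9 = 108; next = 107
base 11: 107 = 9·11 + 8; at 12: 9·12 + 8 = 116; next = 115

8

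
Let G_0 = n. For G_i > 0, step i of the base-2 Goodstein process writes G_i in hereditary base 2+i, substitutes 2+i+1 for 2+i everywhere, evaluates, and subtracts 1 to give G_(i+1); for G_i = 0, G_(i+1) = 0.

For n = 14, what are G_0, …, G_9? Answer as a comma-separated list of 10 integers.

(0) 14|_2 = 2^(2 + 1) + 2^2 + 2 ↦ 3^(3 + 1) + 3^3 + 3|_3 = 111 ⇒ 110
(1) 110|_3 = 3^(3 + 1) + 3^3 + 2 ↦ 4^(4 + 1) + 4^4 + 2|_4 = 1282 ⇒ 1281
(2) 1281|_4 = 4^(4 + 1) + 4^4 + 1 ↦ 5^(5 + 1) + 5^5 + 1|_5 = 18751 ⇒ 18750
(3) 18750|_5 = 5^(5 + 1) + 5^5 ↦ 6^(6 + 1) + 6^6|_6 = 326592 ⇒ 326591
(4) 326591|_6 = 6^(6 + 1) + 5·6^5 + 5·6^4 + 5·6^3 + 5·6^2 + 5·6 + 5 ↦ 7^(7 + 1) + 5·7^5 + 5·7^4 + 5·7^3 + 5·7^2 + 5·7 + 5|_7 = 5862841 ⇒ 5862840
(5) 5862840|_7 = 7^(7 + 1) + 5·7^5 + 5·7^4 + 5·7^3 + 5·7^2 + 5·7 + 4 ↦ 8^(8 + 1) + 5·8^5 + 5·8^4 + 5·8^3 + 5·8^2 + 5·8 + 4|_8 = 134404972 ⇒ 134404971
(6) 134404971|_8 = 8^(8 + 1) + 5·8^5 + 5·8^4 + 5·8^3 + 5·8^2 + 5·8 + 3 ↦ 9^(9 + 1) + 5·9^5 + 5·9^4 + 5·9^3 + 5·9^2 + 5·9 + 3|_9 = 3487116549 ⇒ 3487116548
(7) 3487116548|_9 = 9^(9 + 1) + 5·9^5 + 5·9^4 + 5·9^3 + 5·9^2 + 5·9 + 2 ↦ 10^(10 + 1) + 5·10^5 + 5·10^4 + 5·10^3 + 5·10^2 + 5·10 + 2|_10 = 100000555552 ⇒ 100000555551
(8) 100000555551|_10 = 10^(10 + 1) + 5·10^5 + 5·10^4 + 5·10^3 + 5·10^2 + 5·10 + 1 ↦ 11^(11 + 1) + 5·11^5 + 5·11^4 + 5·11^3 + 5·11^2 + 5·11 + 1|_11 = 3138429262497 ⇒ 3138429262496

14, 110, 1281, 18750, 326591, 5862840, 134404971, 3487116548, 100000555551, 3138429262496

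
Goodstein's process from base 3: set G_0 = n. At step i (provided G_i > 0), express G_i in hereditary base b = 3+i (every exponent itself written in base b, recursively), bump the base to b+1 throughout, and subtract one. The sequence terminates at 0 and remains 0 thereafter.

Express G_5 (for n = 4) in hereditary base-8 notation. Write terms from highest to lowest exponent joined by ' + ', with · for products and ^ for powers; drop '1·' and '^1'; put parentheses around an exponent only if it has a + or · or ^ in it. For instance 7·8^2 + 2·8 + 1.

1

4 —HB3→ 3 + 1 —bump→ 4 + 1 = 5 —(−1)→ 4
4 —HB4→ 4 —bump→ 5 = 5 —(−1)→ 4
4 —HB5→ 4 —bump→ 4 = 4 —(−1)→ 3
3 —HB6→ 3 —bump→ 3 = 3 —(−1)→ 2
2 —HB7→ 2 —bump→ 2 = 2 —(−1)→ 1
1 —HB8→ 1 —bump→ 1 = 1 —(−1)→ 0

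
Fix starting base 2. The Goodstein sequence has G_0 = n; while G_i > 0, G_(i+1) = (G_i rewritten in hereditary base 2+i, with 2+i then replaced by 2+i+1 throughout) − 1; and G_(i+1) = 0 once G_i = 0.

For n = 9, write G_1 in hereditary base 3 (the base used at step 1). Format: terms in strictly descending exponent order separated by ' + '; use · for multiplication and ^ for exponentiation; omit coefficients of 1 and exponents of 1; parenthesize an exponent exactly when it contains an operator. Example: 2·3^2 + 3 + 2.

i=0: 9 = 2^(2 + 1) + 1 (b=2); 2→3: 3^(3 + 1) + 1 = 82; 82−1 = 81
i=1: 81 = 3^(3 + 1) (b=3); 3→4: 4^(4 + 1) = 1024; 1024−1 = 1023

3^(3 + 1)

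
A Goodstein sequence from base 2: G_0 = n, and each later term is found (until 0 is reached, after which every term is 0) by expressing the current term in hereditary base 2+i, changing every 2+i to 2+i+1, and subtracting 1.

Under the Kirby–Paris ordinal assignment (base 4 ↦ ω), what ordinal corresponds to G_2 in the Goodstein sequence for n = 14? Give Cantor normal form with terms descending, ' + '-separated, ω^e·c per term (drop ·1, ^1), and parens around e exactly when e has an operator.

i=0: 14 = 2^(2 + 1) + 2^2 + 2 (b=2); 2→3: 3^(3 + 1) + 3^3 + 3 = 111; 111−1 = 110
i=1: 110 = 3^(3 + 1) + 3^3 + 2 (b=3); 3→4: 4^(4 + 1) + 4^4 + 2 = 1282; 1282−1 = 1281
i=2: 1281 = 4^(4 + 1) + 4^4 + 1 (b=4); 4→5: 5^(5 + 1) + 5^5 + 1 = 18751; 18751−1 = 18750

ω^(ω + 1) + ω^ω + 1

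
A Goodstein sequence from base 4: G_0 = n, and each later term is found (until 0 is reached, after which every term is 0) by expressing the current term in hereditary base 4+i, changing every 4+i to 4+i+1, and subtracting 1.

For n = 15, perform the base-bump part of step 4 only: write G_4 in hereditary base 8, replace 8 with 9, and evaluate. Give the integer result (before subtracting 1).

25

G_0=15  [base 4] 3·4 + 3  →[4↦5]→  3·5 + 3 = 18  −1 ⇒ G_1=17
G_1=17  [base 5] 3·5 + 2  →[5↦6]→  3·6 + 2 = 20  −1 ⇒ G_2=19
G_2=19  [base 6] 3·6 + 1  →[6↦7]→  3·7 + 1 = 22  −1 ⇒ G_3=21
G_3=21  [base 7] 3·7  →[7↦8]→  3·8 = 24  −1 ⇒ G_4=23
G_4=23  [base 8] 2·8 + 7  →[8↦9]→  2·9 + 7 = 25  −1 ⇒ G_5=24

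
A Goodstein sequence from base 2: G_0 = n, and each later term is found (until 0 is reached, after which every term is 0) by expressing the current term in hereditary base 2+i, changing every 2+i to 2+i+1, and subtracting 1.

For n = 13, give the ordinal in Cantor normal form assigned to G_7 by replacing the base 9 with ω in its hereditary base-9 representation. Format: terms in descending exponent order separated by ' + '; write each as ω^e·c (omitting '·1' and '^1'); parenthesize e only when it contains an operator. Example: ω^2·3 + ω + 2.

ω^(ω + 1) + ω^3·3 + ω^2·3 + ω·2 + 6

(0) 13|_2 = 2^(2 + 1) + 2^2 + 1 ↦ 3^(3 + 1) + 3^3 + 1|_3 = 109 ⇒ 108
(1) 108|_3 = 3^(3 + 1) + 3^3 ↦ 4^(4 + 1) + 4^4|_4 = 1280 ⇒ 1279
(2) 1279|_4 = 4^(4 + 1) + 3·4^3 + 3·4^2 + 3·4 + 3 ↦ 5^(5 + 1) + 3·5^3 + 3·5^2 + 3·5 + 3|_5 = 16093 ⇒ 16092
(3) 16092|_5 = 5^(5 + 1) + 3·5^3 + 3·5^2 + 3·5 + 2 ↦ 6^(6 + 1) + 3·6^3 + 3·6^2 + 3·6 + 2|_6 = 280712 ⇒ 280711
(4) 280711|_6 = 6^(6 + 1) + 3·6^3 + 3·6^2 + 3·6 + 1 ↦ 7^(7 + 1) + 3·7^3 + 3·7^2 + 3·7 + 1|_7 = 5765999 ⇒ 5765998
(5) 5765998|_7 = 7^(7 + 1) + 3·7^3 + 3·7^2 + 3·7 ↦ 8^(8 + 1) + 3·8^3 + 3·8^2 + 3·8|_8 = 134219480 ⇒ 134219479
(6) 134219479|_8 = 8^(8 + 1) + 3·8^3 + 3·8^2 + 2·8 + 7 ↦ 9^(9 + 1) + 3·9^3 + 3·9^2 + 2·9 + 7|_9 = 3486786856 ⇒ 3486786855
(7) 3486786855|_9 = 9^(9 + 1) + 3·9^3 + 3·9^2 + 2·9 + 6 ↦ 10^(10 + 1) + 3·10^3 + 3·10^2 + 2·10 + 6|_10 = 100000003326 ⇒ 100000003325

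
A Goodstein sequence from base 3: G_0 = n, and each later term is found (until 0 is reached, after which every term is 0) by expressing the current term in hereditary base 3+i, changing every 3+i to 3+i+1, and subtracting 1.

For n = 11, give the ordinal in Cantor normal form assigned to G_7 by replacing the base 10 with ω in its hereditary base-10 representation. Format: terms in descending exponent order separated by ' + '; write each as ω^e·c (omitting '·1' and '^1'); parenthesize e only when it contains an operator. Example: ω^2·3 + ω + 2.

step 0: 11 = 3^2 + 2; sub 4 for 3: 4^2 + 2; = 18; G_1 = 18−1 = 17
step 1: 17 = 4^2 + 1; sub 5 for 4: 5^2 + 1; = 26; G_2 = 26−1 = 25
step 2: 25 = 5^2; sub 6 for 5: 6^2; = 36; G_3 = 36−1 = 35
step 3: 35 = 5·6 + 5; sub 7 for 6: 5·7 + 5; = 40; G_4 = 40−1 = 39
step 4: 39 = 5·7 + 4; sub 8 for 7: 5·8 + 4; = 44; G_5 = 44−1 = 43
step 5: 43 = 5·8 + 3; sub 9 for 8: 5·9 + 3; = 48; G_6 = 48−1 = 47
step 6: 47 = 5·9 + 2; sub 10 for 9: 5·10 + 2; = 52; G_7 = 52−1 = 51

ω·5 + 1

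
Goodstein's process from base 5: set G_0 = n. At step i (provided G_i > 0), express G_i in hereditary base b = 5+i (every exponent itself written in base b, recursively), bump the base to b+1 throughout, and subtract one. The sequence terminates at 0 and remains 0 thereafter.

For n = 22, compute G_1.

25

G_0=22  [base 5] 4·5 + 2  →[5↦6]→  4·6 + 2 = 26  −1 ⇒ G_1=25
G_1=25  [base 6] 4·6 + 1  →[6↦7]→  4·7 + 1 = 29  −1 ⇒ G_2=28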